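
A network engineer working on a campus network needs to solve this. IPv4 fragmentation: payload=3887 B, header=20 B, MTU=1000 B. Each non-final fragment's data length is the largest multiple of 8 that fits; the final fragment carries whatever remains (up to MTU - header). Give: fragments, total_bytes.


Max data per non-final fragment = floor((MTU - header)/8)*8 = floor((1000 - 20)/8)*8 = floor(980/8)*8 = 976 B
Final fragment needs no 8-byte alignment: it can carry up to MTU - header = 980 B
Non-final fragments needed = ceil((payload - 980) / 976) = ceil(2907/976) = ceil(2.9785) = 3
Number of fragments = 3 + 1 = 4
Fragment sizes (data): 3 * 976 B + 959 B (last, 959 <= 980 OK)
Total bytes sent = payload + n_frags * header = 3887 + 4*20 = 3887 + 80 = 3967 B

4, 3967


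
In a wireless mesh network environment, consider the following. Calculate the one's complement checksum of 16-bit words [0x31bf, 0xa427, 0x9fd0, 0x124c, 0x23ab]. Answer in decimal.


Given words: [0x31bf, 0xa427, 0x9fd0, 0x124c, 0x23ab]
Step 1: Sum all words
Raw sum = 12735 + 42023 + 40912 + 4684 + 9131 = 109485
Step 2: Fold carry: (43949 + 1) = 43950
One's complement = ~43950 & 0xFFFF = 21585

21585


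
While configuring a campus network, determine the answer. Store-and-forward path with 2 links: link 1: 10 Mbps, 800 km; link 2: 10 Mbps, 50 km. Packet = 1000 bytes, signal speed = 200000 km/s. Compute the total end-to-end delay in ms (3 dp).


Packet = 1000 bytes = 8000 bits. Store-and-forward: sum (t_trans + t_prop) per link.
Link 1: t_trans = 8000/(10*10^6) s = 0.8000 ms; t_prop = 800/200000 s = 4.0000 ms; subtotal = 4.8000 ms
Link 2: t_trans = 8000/(10*10^6) s = 0.8000 ms; t_prop = 50/200000 s = 0.2500 ms; subtotal = 1.0500 ms
End-to-end = 4.8000 + 1.0500 = 5.8500 ms -> 5.850 ms (3 dp)

5.850


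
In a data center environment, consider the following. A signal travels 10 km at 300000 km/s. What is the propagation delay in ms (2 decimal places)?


Given: distance = 10 km, speed = 300000 km/s
Delay = distance / speed = 10 / 300000 seconds
Delay in ms = 10 * 1000 / 300000
Delay = 0.0333 ms
Rounded to 2 dp = 0.03 ms

0.03


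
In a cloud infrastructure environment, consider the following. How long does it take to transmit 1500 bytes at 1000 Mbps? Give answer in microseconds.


Given: packet = 1500 bytes, bandwidth = 1000 Mbps
Packet in bits = 1500 * 8 = 12000 bits
Bandwidth = 1000 * 10^6 = 1000000000 bps
Time = 12000 / 1000000000 seconds
Time in us = 12000 * 10^6 / 1000000000 = 12

12


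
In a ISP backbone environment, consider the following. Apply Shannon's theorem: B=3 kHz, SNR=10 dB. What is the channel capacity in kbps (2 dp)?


Given: B = 3 kHz, SNR = 10 dB
SNR linear = 10^(10/10) = 10
1 + SNR = 11
log2(11) = 3.4594316186
C = 3 * 1000 * 3.4594316186 = 10378.2949 bps
C = 10.378295 kbps -> 10.38 kbps (2 dp)

10.38


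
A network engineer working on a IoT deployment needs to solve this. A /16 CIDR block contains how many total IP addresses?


Given: CIDR prefix /16
Host bits = 32 - 16 = 16
Total addresses = 2^16 = 65536

65536


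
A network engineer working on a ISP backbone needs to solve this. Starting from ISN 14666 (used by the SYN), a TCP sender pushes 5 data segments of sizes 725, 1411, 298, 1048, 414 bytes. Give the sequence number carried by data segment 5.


The SYN occupies sequence number ISN = 14666, so the first data byte is ISN + 1 = 14667.
SEQ of data segment i = (ISN + 1) + sum of payload sizes of segments 1..i-1.
Segment 1: SEQ = 14667, payload = 725 bytes
Segment 2: SEQ = 15392, payload = 1411 bytes
Segment 3: SEQ = 16803, payload = 298 bytes
Segment 4: SEQ = 17101, payload = 1048 bytes
Segment 5: SEQ = 18149, payload = 414 bytes
SEQ of segment 5 = 14667 + 725 + 1411 + 298 + 1048 = 18149

18149


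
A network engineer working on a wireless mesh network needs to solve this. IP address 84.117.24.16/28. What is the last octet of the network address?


Given: IP = 84.117.24.16, prefix = /28
Subnet mask = 255.255.255.240
Last octet of IP: 16
Last octet of mask: 240
Network last octet = 16 AND 240 = 16

16


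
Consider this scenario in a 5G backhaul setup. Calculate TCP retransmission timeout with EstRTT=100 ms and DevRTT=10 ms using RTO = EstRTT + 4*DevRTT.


Given: EstRTT = 100 ms, DevRTT = 10 ms
Timeout = EstRTT + 4 * DevRTT
4 * DevRTT = 4 * 10 = 40
Timeout = 100 + 40 = 140 ms

140


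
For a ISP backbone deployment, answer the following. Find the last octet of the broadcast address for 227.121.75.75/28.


Given: IP = 227.121.75.75, prefix = /28
Host bits = 32 - 28 = 4
Network last octet = 75 AND mask = 64
Host part size = 2^4 - 1 = 15
Broadcast last octet = 64 OR 15 = 79

79


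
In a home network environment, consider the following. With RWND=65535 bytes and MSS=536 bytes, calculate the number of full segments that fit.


Given: RWND = 65535 bytes, MSS = 536 bytes
Full segments = floor(RWND / MSS)
Full segments = floor(65535 / 536)
Full segments = floor(122.2668) = 122

122


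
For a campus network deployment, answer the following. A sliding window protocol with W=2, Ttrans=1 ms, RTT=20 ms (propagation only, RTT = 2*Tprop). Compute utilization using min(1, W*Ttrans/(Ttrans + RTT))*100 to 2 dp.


Given: W = 2, Ttrans = 1 ms, RTT = 20 ms (= 2 * Tprop, Tprop = 10 ms)
Cycle time = Ttrans + RTT = 1 + 20 = 21 ms (first packet sent until its ACK returns)
W * Ttrans = 2 * 1 = 2 ms of sending per cycle
W * Ttrans / (Ttrans + RTT) = 2 / 21 = 0.095238
U = min(1, 0.095238) = 0.095238
U% = 9.52%

9.52


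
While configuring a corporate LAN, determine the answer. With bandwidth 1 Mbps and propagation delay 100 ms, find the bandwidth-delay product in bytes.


Given: bandwidth = 1 Mbps, delay = 100 ms
BDP in bits = 1 * 10^6 * 100 / 1000
BDP in bits = 100000
BDP in bytes = 100000 / 8 = 12500

12500


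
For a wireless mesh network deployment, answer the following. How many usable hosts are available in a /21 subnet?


Given: subnet mask /21
Host bits = 32 - 21 = 11
Total addresses = 2^11 = 2048
Usable hosts = 2048 - 2 (network + broadcast) = 2046

2046


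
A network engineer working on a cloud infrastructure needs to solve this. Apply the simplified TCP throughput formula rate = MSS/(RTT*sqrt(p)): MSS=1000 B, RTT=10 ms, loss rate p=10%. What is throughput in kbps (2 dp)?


Given: MSS = 1000 bytes, RTT = 10 ms, loss = 10%
RTT in seconds = 10 / 1000 = 0.01
Loss rate = 10% = 0.1
sqrt(loss) = sqrt(0.1) = 0.316227766017
Throughput (bytes/s) = 1000 / (0.01 * 0.316227766017) = 316227.7660
Throughput (kbps) = 316227.7660 * 8 / 1000 = 2529.822128 -> 2529.82 kbps (2 dp)

2529.82


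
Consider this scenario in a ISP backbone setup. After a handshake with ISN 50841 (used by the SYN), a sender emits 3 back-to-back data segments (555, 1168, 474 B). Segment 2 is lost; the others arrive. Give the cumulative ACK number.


SYN uses sequence number 50841; first data byte = ISN + 1 = 50842.
Segment 1: SEQ = 50842, len = 555 B, covers [50842, 51396]
Segment 2: SEQ = 51397, len = 1168 B, covers [51397, 52564] [LOST]
Segment 3: SEQ = 52565, len = 474 B, covers [52565, 53038]
In-order data received: bytes [50842, 51396] (segments 1..1).
Segment 2 missing -> gap begins at byte 51397; later segments buffered out of order.
Cumulative ACK = next expected in-order byte = 50842 + 555 = 51397

51397


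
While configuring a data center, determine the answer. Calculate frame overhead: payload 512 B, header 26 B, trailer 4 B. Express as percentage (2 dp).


Given: payload = 512 B, header = 26 B, trailer = 4 B
Overhead bytes = header + trailer = 26 + 4 = 30
Total frame = payload + overhead = 512 + 30 = 542
Overhead % = 30 / 542 * 100 = 5.5351% -> 5.54% (2 dp)

5.54


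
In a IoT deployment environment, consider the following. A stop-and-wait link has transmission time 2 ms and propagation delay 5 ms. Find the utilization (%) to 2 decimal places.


Given: Ttrans = 2 ms, Tprop = 5 ms
RTT = 2 * Tprop = 2 * 5 = 10 ms
U = Ttrans / (Ttrans + RTT)
U = 2 / (2 + 10)
U = 2 / 12 = 0.166667
U% = 16.67%

16.67


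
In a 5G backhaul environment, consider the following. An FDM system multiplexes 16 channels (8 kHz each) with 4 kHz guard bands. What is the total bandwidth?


Given: 16 channels, 8 kHz each, guard = 4 kHz
Channel bandwidth = 16 * 8 = 128 kHz
Guard bands = 15 gaps * 4 kHz = 60 kHz
Total = 128 + 60 = 188 kHz

188


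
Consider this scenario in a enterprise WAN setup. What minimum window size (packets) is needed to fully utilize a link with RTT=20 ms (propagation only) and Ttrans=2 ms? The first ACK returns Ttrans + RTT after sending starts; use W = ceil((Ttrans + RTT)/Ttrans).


Given: Ttrans = 2 ms, RTT = 20 ms (= 2 * Tprop, Tprop = 10 ms)
Time until first ACK returns = Ttrans + RTT = 2 + 20 = 22 ms
Need W * Ttrans >= Ttrans + RTT  ->  W >= (Ttrans + RTT) / Ttrans
(Ttrans + RTT) / Ttrans = 22 / 2 = 11
W_min = ceil(11) = 11

11


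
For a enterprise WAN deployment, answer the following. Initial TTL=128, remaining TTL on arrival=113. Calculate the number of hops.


Given: initial TTL = 128, received TTL = 113
Hops = initial TTL - received TTL
Hops = 128 - 113 = 15

15


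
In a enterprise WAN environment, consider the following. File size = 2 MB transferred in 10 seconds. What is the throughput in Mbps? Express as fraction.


Given: file = 2 MB, time = 10 s
File in Mb = 2 * 8 = 16 Mb
Throughput = 16 / 10 Mbps
Throughput = 8/5 Mbps

8/5


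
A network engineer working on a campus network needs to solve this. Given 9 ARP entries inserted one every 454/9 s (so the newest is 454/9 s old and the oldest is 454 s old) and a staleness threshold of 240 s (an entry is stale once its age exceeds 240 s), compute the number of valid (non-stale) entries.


Ages are k * 454/9 s for k = 1..9 (spacing = 50.4444 s).
Entry k is valid iff k * 454/9 <= 240 iff k <= 9 * 240 / 454 = 4.7577
n_valid = floor(4.7577) = 4
(n_stale = 9 - 4 = 5)

4


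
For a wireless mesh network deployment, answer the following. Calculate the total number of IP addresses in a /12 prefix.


Given: CIDR prefix /12
Host bits = 32 - 12 = 20
Total addresses = 2^20 = 1048576

1048576


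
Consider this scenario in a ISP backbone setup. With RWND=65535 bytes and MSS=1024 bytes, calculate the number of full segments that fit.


Given: RWND = 65535 bytes, MSS = 1024 bytes
Full segments = floor(RWND / MSS)
Full segments = floor(65535 / 1024)
Full segments = floor(63.999) = 63

63


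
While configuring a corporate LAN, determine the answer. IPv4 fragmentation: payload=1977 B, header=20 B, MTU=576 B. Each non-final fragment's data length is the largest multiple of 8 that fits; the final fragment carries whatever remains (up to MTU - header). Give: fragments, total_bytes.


Max data per non-final fragment = floor((MTU - header)/8)*8 = floor((576 - 20)/8)*8 = floor(556/8)*8 = 552 B
Final fragment needs no 8-byte alignment: it can carry up to MTU - header = 556 B
Non-final fragments needed = ceil((payload - 556) / 552) = ceil(1421/552) = ceil(2.5743) = 3
Number of fragments = 3 + 1 = 4
Fragment sizes (data): 3 * 552 B + 321 B (last, 321 <= 556 OK)
Total bytes sent = payload + n_frags * header = 1977 + 4*20 = 1977 + 80 = 2057 B

4, 2057


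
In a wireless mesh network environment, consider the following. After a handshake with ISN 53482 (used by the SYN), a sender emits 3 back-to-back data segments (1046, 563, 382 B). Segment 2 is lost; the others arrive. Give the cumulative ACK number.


SYN uses sequence number 53482; first data byte = ISN + 1 = 53483.
Segment 1: SEQ = 53483, len = 1046 B, covers [53483, 54528]
Segment 2: SEQ = 54529, len = 563 B, covers [54529, 55091] [LOST]
Segment 3: SEQ = 55092, len = 382 B, covers [55092, 55473]
In-order data received: bytes [53483, 54528] (segments 1..1).
Segment 2 missing -> gap begins at byte 54529; later segments buffered out of order.
Cumulative ACK = next expected in-order byte = 53483 + 1046 = 54529

54529


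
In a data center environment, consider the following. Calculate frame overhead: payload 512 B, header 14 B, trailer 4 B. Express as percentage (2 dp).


Given: payload = 512 B, header = 14 B, trailer = 4 B
Overhead bytes = header + trailer = 14 + 4 = 18
Total frame = payload + overhead = 512 + 18 = 530
Overhead % = 18 / 530 * 100 = 3.3962% -> 3.40% (2 dp)

3.40


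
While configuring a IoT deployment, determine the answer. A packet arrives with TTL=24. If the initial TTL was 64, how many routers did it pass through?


Given: initial TTL = 64, received TTL = 24
Hops = initial TTL - received TTL
Hops = 64 - 24 = 40

40


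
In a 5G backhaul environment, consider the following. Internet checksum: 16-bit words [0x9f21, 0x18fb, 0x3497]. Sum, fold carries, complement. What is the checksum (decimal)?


Given words: [0x9f21, 0x18fb, 0x3497]
Step 1: Sum all words
Raw sum = 40737 + 6395 + 13463 = 60595
One's complement = ~60595 & 0xFFFF = 4940

4940


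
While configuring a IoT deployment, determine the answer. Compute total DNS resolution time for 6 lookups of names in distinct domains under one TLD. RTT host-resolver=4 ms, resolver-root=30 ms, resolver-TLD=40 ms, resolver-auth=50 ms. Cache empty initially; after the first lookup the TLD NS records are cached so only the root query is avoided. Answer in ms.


Lookup 1 (cold cache): local + root + TLD + auth = 4 + 30 + 40 + 50 = 124 ms
Lookups 2..6 (TLD NS cached -> skip root; new domain -> still ask TLD and auth): local + TLD + auth = 4 + 40 + 50 = 94 ms each
Remaining 5 lookups: 5 * 94 = 470 ms
Total = 124 + 470 = 594 ms

594


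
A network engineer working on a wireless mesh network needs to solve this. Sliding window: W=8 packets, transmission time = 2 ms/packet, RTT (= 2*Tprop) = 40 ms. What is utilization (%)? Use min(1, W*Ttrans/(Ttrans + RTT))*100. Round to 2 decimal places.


Given: W = 8, Ttrans = 2 ms, RTT = 40 ms (= 2 * Tprop, Tprop = 20 ms)
Cycle time = Ttrans + RTT = 2 + 40 = 42 ms (first packet sent until its ACK returns)
W * Ttrans = 8 * 2 = 16 ms of sending per cycle
W * Ttrans / (Ttrans + RTT) = 16 / 42 = 0.380952
U = min(1, 0.380952) = 0.380952
U% = 38.10%

38.10


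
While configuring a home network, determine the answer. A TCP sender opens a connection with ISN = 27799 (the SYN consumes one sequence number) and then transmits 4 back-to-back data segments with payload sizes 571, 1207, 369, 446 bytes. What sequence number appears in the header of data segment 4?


The SYN occupies sequence number ISN = 27799, so the first data byte is ISN + 1 = 27800.
SEQ of data segment i = (ISN + 1) + sum of payload sizes of segments 1..i-1.
Segment 1: SEQ = 27800, payload = 571 bytes
Segment 2: SEQ = 28371, payload = 1207 bytes
Segment 3: SEQ = 29578, payload = 369 bytes
Segment 4: SEQ = 29947, payload = 446 bytes
SEQ of segment 4 = 27800 + 571 + 1207 + 369 = 29947

29947


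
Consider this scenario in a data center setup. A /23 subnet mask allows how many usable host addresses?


Given: subnet mask /23
Host bits = 32 - 23 = 9
Total addresses = 2^9 = 512
Usable hosts = 512 - 2 (network + broadcast) = 510

510


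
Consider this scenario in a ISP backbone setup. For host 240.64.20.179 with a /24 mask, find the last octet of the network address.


Given: IP = 240.64.20.179, prefix = /24
Subnet mask = 255.255.255.0
Last octet of IP: 179
Last octet of mask: 0
Network last octet = 179 AND 0 = 0

0


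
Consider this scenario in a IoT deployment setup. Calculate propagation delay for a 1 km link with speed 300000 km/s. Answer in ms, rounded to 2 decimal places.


Given: distance = 1 km, speed = 300000 km/s
Delay = distance / speed = 1 / 300000 seconds
Delay in ms = 1 * 1000 / 300000
Delay = 0.0033 ms
Rounded to 2 dp = 0.00 ms

0.00


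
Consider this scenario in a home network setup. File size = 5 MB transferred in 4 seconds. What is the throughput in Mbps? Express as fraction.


Given: file = 5 MB, time = 4 s
File in Mb = 5 * 8 = 40 Mb
Throughput = 40 / 4 Mbps
Throughput = 10 Mbps

10


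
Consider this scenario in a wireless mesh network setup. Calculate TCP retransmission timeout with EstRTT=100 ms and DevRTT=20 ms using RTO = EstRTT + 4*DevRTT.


Given: EstRTT = 100 ms, DevRTT = 20 ms
Timeout = EstRTT + 4 * DevRTT
4 * DevRTT = 4 * 20 = 80
Timeout = 100 + 80 = 180 ms

180


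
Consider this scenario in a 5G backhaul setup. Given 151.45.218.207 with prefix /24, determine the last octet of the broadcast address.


Given: IP = 151.45.218.207, prefix = /24
Host bits = 32 - 24 = 8
Network last octet = 207 AND mask = 0
Host part size = 2^8 - 1 = 255
Broadcast last octet = 0 OR 255 = 255

255


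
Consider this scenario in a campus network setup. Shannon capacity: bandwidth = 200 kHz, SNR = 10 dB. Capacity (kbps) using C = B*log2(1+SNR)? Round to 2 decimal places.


Given: B = 200 kHz, SNR = 10 dB
SNR linear = 10^(10/10) = 10
1 + SNR = 11
log2(11) = 3.4594316186
C = 200 * 1000 * 3.4594316186 = 691886.3237 bps
C = 691.886324 kbps -> 691.89 kbps (2 dp)

691.89


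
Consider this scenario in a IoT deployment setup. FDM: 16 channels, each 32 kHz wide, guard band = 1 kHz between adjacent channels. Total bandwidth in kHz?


Given: 16 channels, 32 kHz each, guard = 1 kHz
Channel bandwidth = 16 * 32 = 512 kHz
Guard bands = 15 gaps * 1 kHz = 15 kHz
Total = 512 + 15 = 527 kHz

527


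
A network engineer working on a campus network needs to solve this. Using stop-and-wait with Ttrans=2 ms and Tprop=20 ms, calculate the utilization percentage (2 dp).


Given: Ttrans = 2 ms, Tprop = 20 ms
RTT = 2 * Tprop = 2 * 20 = 40 ms
U = Ttrans / (Ttrans + RTT)
U = 2 / (2 + 40)
U = 2 / 42 = 0.047619
U% = 4.76%

4.76


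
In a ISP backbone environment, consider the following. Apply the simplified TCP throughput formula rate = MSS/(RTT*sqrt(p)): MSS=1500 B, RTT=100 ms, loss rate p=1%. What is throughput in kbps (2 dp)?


Given: MSS = 1500 bytes, RTT = 100 ms, loss = 1%
RTT in seconds = 100 / 1000 = 0.1
Loss rate = 1% = 0.01
sqrt(loss) = sqrt(0.01) = 0.1
Throughput (bytes/s) = 1500 / (0.1 * 0.1) = 150000.0000
Throughput (kbps) = 150000.0000 * 8 / 1000 = 1200.000000 -> 1200.00 kbps (2 dp)

1200.00


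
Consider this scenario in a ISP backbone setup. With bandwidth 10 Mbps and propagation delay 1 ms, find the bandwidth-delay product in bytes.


Given: bandwidth = 10 Mbps, delay = 1 ms
BDP in bits = 10 * 10^6 * 1 / 1000
BDP in bits = 10000
BDP in bytes = 10000 / 8 = 1250

1250


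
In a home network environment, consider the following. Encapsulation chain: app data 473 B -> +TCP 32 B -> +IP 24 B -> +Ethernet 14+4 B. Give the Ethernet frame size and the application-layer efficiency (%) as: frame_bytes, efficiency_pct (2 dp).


TCP segment = 473 + 32 = 505 B
IP packet = 505 + 24 = 529 B
Ethernet frame = 529 + 14 + 4 = 547 B
Efficiency = app / frame = 473 / 547 = 0.864717 = 86.4717% -> 86.47% (2 dp)

547, 86.47


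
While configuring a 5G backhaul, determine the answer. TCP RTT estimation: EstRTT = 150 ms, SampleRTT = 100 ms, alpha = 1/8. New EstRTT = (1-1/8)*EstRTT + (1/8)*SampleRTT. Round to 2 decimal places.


Given: EstRTT = 150 ms, SampleRTT = 100 ms, alpha = 1/8
New EstRTT = (1 - alpha) * EstRTT + alpha * SampleRTT
(7/8) * 150 = 131.25
(1/8) * 100 = 12.5
New EstRTT = 131.25 + 12.5 = 143.75 ms -> 143.75 ms (2 dp)

143.75


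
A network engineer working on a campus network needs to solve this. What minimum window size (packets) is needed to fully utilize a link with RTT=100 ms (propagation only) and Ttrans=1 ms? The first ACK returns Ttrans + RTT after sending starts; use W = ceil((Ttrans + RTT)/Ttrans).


Given: Ttrans = 1 ms, RTT = 100 ms (= 2 * Tprop, Tprop = 50 ms)
Time until first ACK returns = Ttrans + RTT = 1 + 100 = 101 ms
Need W * Ttrans >= Ttrans + RTT  ->  W >= (Ttrans + RTT) / Ttrans
(Ttrans + RTT) / Ttrans = 101 / 1 = 101
W_min = ceil(101) = 101

101


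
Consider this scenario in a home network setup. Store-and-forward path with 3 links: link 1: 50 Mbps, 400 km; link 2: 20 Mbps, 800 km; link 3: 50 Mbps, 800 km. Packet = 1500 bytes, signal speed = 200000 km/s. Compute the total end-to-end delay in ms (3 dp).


Packet = 1500 bytes = 12000 bits. Store-and-forward: sum (t_trans + t_prop) per link.
Link 1: t_trans = 12000/(50*10^6) s = 0.2400 ms; t_prop = 400/200000 s = 2.0000 ms; subtotal = 2.2400 ms
Link 2: t_trans = 12000/(20*10^6) s = 0.6000 ms; t_prop = 800/200000 s = 4.0000 ms; subtotal = 4.6000 ms
Link 3: t_trans = 12000/(50*10^6) s = 0.2400 ms; t_prop = 800/200000 s = 4.0000 ms; subtotal = 4.2400 ms
End-to-end = 2.2400 + 4.6000 + 4.2400 = 11.0800 ms -> 11.080 ms (3 dp)

11.080


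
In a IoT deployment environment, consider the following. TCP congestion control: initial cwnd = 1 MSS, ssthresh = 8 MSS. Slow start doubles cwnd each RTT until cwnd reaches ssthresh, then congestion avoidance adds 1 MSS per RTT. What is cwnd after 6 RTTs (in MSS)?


RTT 0: cwnd = 1 MSS (initial)
RTT 1: cwnd = 2 MSS (slow start, doubled)
RTT 2: cwnd = 4 MSS (slow start, doubled)
RTT 3: cwnd = 8 MSS (slow start, doubled)
RTT 4: cwnd = 9 MSS (congestion avoidance, +1)
RTT 5: cwnd = 10 MSS (congestion avoidance, +1)
RTT 6: cwnd = 11 MSS (congestion avoidance, +1)

11


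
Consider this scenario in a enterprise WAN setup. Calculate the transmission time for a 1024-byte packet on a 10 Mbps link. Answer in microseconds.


Given: packet = 1024 bytes, bandwidth = 10 Mbps
Packet in bits = 1024 * 8 = 8192 bits
Bandwidth = 10 * 10^6 = 10000000 bps
Time = 8192 / 10000000 seconds
Time in us = 8192 * 10^6 / 10000000 = 819.2

819.2


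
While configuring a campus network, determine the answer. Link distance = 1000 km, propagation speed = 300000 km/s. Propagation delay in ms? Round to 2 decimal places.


Given: distance = 1000 km, speed = 300000 km/s
Delay = distance / speed = 1000 / 300000 seconds
Delay in ms = 1000 * 1000 / 300000
Delay = 3.3333 ms
Rounded to 2 dp = 3.33 ms

3.33


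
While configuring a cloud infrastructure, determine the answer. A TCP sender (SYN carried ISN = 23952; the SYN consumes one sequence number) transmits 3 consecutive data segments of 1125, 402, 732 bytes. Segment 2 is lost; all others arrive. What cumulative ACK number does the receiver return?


SYN uses sequence number 23952; first data byte = ISN + 1 = 23953.
Segment 1: SEQ = 23953, len = 1125 B, covers [23953, 25077]
Segment 2: SEQ = 25078, len = 402 B, covers [25078, 25479] [LOST]
Segment 3: SEQ = 25480, len = 732 B, covers [25480, 26211]
In-order data received: bytes [23953, 25077] (segments 1..1).
Segment 2 missing -> gap begins at byte 25078; later segments buffered out of order.
Cumulative ACK = next expected in-order byte = 23953 + 1125 = 25078

25078


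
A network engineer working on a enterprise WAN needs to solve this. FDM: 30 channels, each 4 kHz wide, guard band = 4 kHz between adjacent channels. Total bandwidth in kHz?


Given: 30 channels, 4 kHz each, guard = 4 kHz
Channel bandwidth = 30 * 4 = 120 kHz
Guard bands = 29 gaps * 4 kHz = 116 kHz
Total = 120 + 116 = 236 kHz

236


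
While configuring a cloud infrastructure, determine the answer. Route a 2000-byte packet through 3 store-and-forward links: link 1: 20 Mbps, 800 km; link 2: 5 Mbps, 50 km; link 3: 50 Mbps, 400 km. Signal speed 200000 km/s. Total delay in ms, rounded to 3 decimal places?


Packet = 2000 bytes = 16000 bits. Store-and-forward: sum (t_trans + t_prop) per link.
Link 1: t_trans = 16000/(20*10^6) s = 0.8000 ms; t_prop = 800/200000 s = 4.0000 ms; subtotal = 4.8000 ms
Link 2: t_trans = 16000/(5*10^6) s = 3.2000 ms; t_prop = 50/200000 s = 0.2500 ms; subtotal = 3.4500 ms
Link 3: t_trans = 16000/(50*10^6) s = 0.3200 ms; t_prop = 400/200000 s = 2.0000 ms; subtotal = 2.3200 ms
End-to-end = 4.8000 + 3.4500 + 2.3200 = 10.5700 ms -> 10.570 ms (3 dp)

10.570


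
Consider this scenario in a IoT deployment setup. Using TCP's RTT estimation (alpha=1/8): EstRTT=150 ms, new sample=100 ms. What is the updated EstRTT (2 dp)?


Given: EstRTT = 150 ms, SampleRTT = 100 ms, alpha = 1/8
New EstRTT = (1 - alpha) * EstRTT + alpha * SampleRTT
(7/8) * 150 = 131.25
(1/8) * 100 = 12.5
New EstRTT = 131.25 + 12.5 = 143.75 ms -> 143.75 ms (2 dp)

143.75


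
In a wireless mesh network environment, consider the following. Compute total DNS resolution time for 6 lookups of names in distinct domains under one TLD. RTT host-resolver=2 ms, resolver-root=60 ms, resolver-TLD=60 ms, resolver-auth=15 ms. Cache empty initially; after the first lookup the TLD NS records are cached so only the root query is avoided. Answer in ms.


Lookup 1 (cold cache): local + root + TLD + auth = 2 + 60 + 60 + 15 = 137 ms
Lookups 2..6 (TLD NS cached -> skip root; new domain -> still ask TLD and auth): local + TLD + auth = 2 + 60 + 15 = 77 ms each
Remaining 5 lookups: 5 * 77 = 385 ms
Total = 137 + 385 = 522 ms

522


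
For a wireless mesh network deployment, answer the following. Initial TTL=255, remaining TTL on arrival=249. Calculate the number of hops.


Given: initial TTL = 255, received TTL = 249
Hops = initial TTL - received TTL
Hops = 255 - 249 = 6

6


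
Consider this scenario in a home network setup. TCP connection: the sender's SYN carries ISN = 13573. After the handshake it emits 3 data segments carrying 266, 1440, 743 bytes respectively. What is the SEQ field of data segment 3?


The SYN occupies sequence number ISN = 13573, so the first data byte is ISN + 1 = 13574.
SEQ of data segment i = (ISN + 1) + sum of payload sizes of segments 1..i-1.
Segment 1: SEQ = 13574, payload = 266 bytes
Segment 2: SEQ = 13840, payload = 1440 bytes
Segment 3: SEQ = 15280, payload = 743 bytes
SEQ of segment 3 = 13574 + 266 + 1440 = 15280

15280


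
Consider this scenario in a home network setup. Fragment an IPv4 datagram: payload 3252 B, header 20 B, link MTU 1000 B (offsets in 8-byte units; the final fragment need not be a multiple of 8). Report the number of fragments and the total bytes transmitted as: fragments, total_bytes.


Max data per non-final fragment = floor((MTU - header)/8)*8 = floor((1000 - 20)/8)*8 = floor(980/8)*8 = 976 B
Final fragment needs no 8-byte alignment: it can carry up to MTU - header = 980 B
Non-final fragments needed = ceil((payload - 980) / 976) = ceil(2272/976) = ceil(2.3279) = 3
Number of fragments = 3 + 1 = 4
Fragment sizes (data): 3 * 976 B + 324 B (last, 324 <= 980 OK)
Total bytes sent = payload + n_frags * header = 3252 + 4*20 = 3252 + 80 = 3332 B

4, 3332


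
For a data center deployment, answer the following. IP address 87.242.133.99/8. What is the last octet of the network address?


Given: IP = 87.242.133.99, prefix = /8
Subnet mask = 255.0.0.0
Last octet of IP: 99
Last octet of mask: 0
Network last octet = 99 AND 0 = 0

0


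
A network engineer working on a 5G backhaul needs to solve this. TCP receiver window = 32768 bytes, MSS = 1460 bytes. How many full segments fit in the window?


Given: RWND = 32768 bytes, MSS = 1460 bytes
Full segments = floor(RWND / MSS)
Full segments = floor(32768 / 1460)
Full segments = floor(22.4438) = 22

22


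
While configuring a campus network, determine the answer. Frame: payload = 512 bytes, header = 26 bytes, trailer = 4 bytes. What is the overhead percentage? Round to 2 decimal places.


Given: payload = 512 B, header = 26 B, trailer = 4 B
Overhead bytes = header + trailer = 26 + 4 = 30
Total frame = payload + overhead = 512 + 30 = 542
Overhead % = 30 / 542 * 100 = 5.5351% -> 5.54% (2 dp)

5.54


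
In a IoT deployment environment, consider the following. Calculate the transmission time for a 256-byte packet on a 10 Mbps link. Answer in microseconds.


Given: packet = 256 bytes, bandwidth = 10 Mbps
Packet in bits = 256 * 8 = 2048 bits
Bandwidth = 10 * 10^6 = 10000000 bps
Time = 2048 / 10000000 seconds
Time in us = 2048 * 10^6 / 10000000 = 204.8

204.8


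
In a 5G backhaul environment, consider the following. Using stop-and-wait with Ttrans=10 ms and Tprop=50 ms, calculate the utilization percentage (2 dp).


Given: Ttrans = 10 ms, Tprop = 50 ms
RTT = 2 * Tprop = 2 * 50 = 100 ms
U = Ttrans / (Ttrans + RTT)
U = 10 / (10 + 100)
U = 10 / 110 = 0.090909
U% = 9.09%

9.09


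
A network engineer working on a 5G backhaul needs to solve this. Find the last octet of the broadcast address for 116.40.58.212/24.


Given: IP = 116.40.58.212, prefix = /24
Host bits = 32 - 24 = 8
Network last octet = 212 AND mask = 0
Host part size = 2^8 - 1 = 255
Broadcast last octet = 0 OR 255 = 255

255


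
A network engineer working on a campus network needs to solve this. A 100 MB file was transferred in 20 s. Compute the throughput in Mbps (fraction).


Given: file = 100 MB, time = 20 s
File in Mb = 100 * 8 = 800 Mb
Throughput = 800 / 20 Mbps
Throughput = 40 Mbps

40


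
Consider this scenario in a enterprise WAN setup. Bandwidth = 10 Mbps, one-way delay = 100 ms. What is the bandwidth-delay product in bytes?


Given: bandwidth = 10 Mbps, delay = 100 ms
BDP in bits = 10 * 10^6 * 100 / 1000
BDP in bits = 1000000
BDP in bytes = 1000000 / 8 = 125000

125000


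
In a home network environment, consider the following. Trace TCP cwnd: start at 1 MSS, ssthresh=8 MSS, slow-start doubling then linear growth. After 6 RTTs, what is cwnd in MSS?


RTT 0: cwnd = 1 MSS (initial)
RTT 1: cwnd = 2 MSS (slow start, doubled)
RTT 2: cwnd = 4 MSS (slow start, doubled)
RTT 3: cwnd = 8 MSS (slow start, doubled)
RTT 4: cwnd = 9 MSS (congestion avoidance, +1)
RTT 5: cwnd = 10 MSS (congestion avoidance, +1)
RTT 6: cwnd = 11 MSS (congestion avoidance, +1)

11


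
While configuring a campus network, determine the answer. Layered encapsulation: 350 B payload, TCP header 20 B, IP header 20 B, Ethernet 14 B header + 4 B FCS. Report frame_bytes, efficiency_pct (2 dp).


TCP segment = 350 + 20 = 370 B
IP packet = 370 + 20 = 390 B
Ethernet frame = 390 + 14 + 4 = 408 B
Efficiency = app / frame = 350 / 408 = 0.857843 = 85.7843% -> 85.78% (2 dp)

408, 85.78


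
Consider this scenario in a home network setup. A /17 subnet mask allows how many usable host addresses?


Given: subnet mask /17
Host bits = 32 - 17 = 15
Total addresses = 2^15 = 32768
Usable hosts = 32768 - 2 (network + broadcast) = 32766

32766


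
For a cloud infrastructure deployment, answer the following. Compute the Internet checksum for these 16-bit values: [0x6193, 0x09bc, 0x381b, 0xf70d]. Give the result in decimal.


Given words: [0x6193, 0x09bc, 0x381b, 0xf70d]
Step 1: Sum all words
Raw sum = 24979 + 2492 + 14363 + 63245 = 105079
Step 2: Fold carry: (39543 + 1) = 39544
One's complement = ~39544 & 0xFFFF = 25991

25991


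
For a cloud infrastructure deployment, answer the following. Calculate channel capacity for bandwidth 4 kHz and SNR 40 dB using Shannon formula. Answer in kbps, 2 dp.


Given: B = 4 kHz, SNR = 40 dB
SNR linear = 10^(40/10) = 10000
1 + SNR = 10001
log2(10001) = 13.2878566418
C = 4 * 1000 * 13.2878566418 = 53151.4266 bps
C = 53.151427 kbps -> 53.15 kbps (2 dp)

53.15


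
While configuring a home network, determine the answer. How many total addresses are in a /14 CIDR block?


Given: CIDR prefix /14
Host bits = 32 - 14 = 18
Total addresses = 2^18 = 262144

262144


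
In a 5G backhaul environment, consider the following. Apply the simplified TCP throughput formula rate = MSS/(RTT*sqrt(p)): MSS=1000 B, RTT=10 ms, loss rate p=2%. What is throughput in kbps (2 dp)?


Given: MSS = 1000 bytes, RTT = 10 ms, loss = 2%
RTT in seconds = 10 / 1000 = 0.01
Loss rate = 2% = 0.02
sqrt(loss) = sqrt(0.02) = 0.141421356237
Throughput (bytes/s) = 1000 / (0.01 * 0.141421356237) = 707106.7812
Throughput (kbps) = 707106.7812 * 8 / 1000 = 5656.854249 -> 5656.85 kbps (2 dp)

5656.85


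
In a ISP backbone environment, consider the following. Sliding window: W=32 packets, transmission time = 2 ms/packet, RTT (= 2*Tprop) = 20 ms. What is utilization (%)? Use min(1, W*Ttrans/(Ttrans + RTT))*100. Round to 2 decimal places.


Given: W = 32, Ttrans = 2 ms, RTT = 20 ms (= 2 * Tprop, Tprop = 10 ms)
Cycle time = Ttrans + RTT = 2 + 20 = 22 ms (first packet sent until its ACK returns)
W * Ttrans = 32 * 2 = 64 ms of sending per cycle
W * Ttrans / (Ttrans + RTT) = 64 / 22 = 2.909091
U = min(1, 2.909091) = 1.000000
U% = 100.00%

100.00


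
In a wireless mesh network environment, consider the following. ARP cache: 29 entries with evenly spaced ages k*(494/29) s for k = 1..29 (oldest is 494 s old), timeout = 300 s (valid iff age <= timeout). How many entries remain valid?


Ages are k * 494/29 s for k = 1..29 (spacing = 17.0345 s).
Entry k is valid iff k * 494/29 <= 300 iff k <= 29 * 300 / 494 = 17.6113
n_valid = floor(17.6113) = 17
(n_stale = 29 - 17 = 12)

17


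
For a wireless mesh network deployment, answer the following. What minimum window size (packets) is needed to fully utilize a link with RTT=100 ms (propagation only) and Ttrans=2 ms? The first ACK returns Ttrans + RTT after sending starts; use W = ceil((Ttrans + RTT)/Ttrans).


Given: Ttrans = 2 ms, RTT = 100 ms (= 2 * Tprop, Tprop = 50 ms)
Time until first ACK returns = Ttrans + RTT = 2 + 100 = 102 ms
Need W * Ttrans >= Ttrans + RTT  ->  W >= (Ttrans + RTT) / Ttrans
(Ttrans + RTT) / Ttrans = 102 / 2 = 51
W_min = ceil(51) = 51

51


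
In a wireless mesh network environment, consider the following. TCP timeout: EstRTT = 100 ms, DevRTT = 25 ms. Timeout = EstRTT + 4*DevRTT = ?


Given: EstRTT = 100 ms, DevRTT = 25 ms
Timeout = EstRTT + 4 * DevRTT
4 * DevRTT = 4 * 25 = 100
Timeout = 100 + 100 = 200 ms

200


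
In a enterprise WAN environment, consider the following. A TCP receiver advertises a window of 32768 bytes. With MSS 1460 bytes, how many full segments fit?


Given: RWND = 32768 bytes, MSS = 1460 bytes
Full segments = floor(RWND / MSS)
Full segments = floor(32768 / 1460)
Full segments = floor(22.4438) = 22

22


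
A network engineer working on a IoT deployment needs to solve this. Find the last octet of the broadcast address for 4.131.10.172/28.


Given: IP = 4.131.10.172, prefix = /28
Host bits = 32 - 28 = 4
Network last octet = 172 AND mask = 160
Host part size = 2^4 - 1 = 15
Broadcast last octet = 160 OR 15 = 175

175


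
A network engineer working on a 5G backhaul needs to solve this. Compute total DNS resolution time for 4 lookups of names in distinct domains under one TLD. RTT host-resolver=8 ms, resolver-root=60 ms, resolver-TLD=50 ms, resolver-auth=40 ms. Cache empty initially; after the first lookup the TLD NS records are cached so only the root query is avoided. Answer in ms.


Lookup 1 (cold cache): local + root + TLD + auth = 8 + 60 + 50 + 40 = 158 ms
Lookups 2..4 (TLD NS cached -> skip root; new domain -> still ask TLD and auth): local + TLD + auth = 8 + 50 + 40 = 98 ms each
Remaining 3 lookups: 3 * 98 = 294 ms
Total = 158 + 294 = 452 ms

452


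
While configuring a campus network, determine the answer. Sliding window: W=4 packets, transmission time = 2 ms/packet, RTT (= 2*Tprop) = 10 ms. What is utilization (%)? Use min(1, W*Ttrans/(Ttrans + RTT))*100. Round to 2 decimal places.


Given: W = 4, Ttrans = 2 ms, RTT = 10 ms (= 2 * Tprop, Tprop = 5 ms)
Cycle time = Ttrans + RTT = 2 + 10 = 12 ms (first packet sent until its ACK returns)
W * Ttrans = 4 * 2 = 8 ms of sending per cycle
W * Ttrans / (Ttrans + RTT) = 8 / 12 = 0.666667
U = min(1, 0.666667) = 0.666667
U% = 66.67%

66.67


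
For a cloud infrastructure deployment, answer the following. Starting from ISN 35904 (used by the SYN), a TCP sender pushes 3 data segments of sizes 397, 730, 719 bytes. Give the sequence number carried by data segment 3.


The SYN occupies sequence number ISN = 35904, so the first data byte is ISN + 1 = 35905.
SEQ of data segment i = (ISN + 1) + sum of payload sizes of segments 1..i-1.
Segment 1: SEQ = 35905, payload = 397 bytes
Segment 2: SEQ = 36302, payload = 730 bytes
Segment 3: SEQ = 37032, payload = 719 bytes
SEQ of segment 3 = 35905 + 397 + 730 = 37032

37032


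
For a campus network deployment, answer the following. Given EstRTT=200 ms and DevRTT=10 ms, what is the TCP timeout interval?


Given: EstRTT = 200 ms, DevRTT = 10 ms
Timeout = EstRTT + 4 * DevRTT
4 * DevRTT = 4 * 10 = 40
Timeout = 200 + 40 = 240 ms

240


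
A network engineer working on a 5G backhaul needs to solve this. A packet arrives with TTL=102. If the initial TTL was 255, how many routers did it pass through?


Given: initial TTL = 255, received TTL = 102
Hops = initial TTL - received TTL
Hops = 255 - 102 = 153

153


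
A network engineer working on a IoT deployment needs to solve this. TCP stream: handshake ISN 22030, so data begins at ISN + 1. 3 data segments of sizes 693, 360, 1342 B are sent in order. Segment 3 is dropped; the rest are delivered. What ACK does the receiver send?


SYN uses sequence number 22030; first data byte = ISN + 1 = 22031.
Segment 1: SEQ = 22031, len = 693 B, covers [22031, 22723]
Segment 2: SEQ = 22724, len = 360 B, covers [22724, 23083]
Segment 3: SEQ = 23084, len = 1342 B, covers [23084, 24425] [LOST]
In-order data received: bytes [22031, 23083] (segments 1..2).
Segment 3 missing -> gap begins at byte 23084.
Cumulative ACK = next expected in-order byte = 22031 + 693 + 360 = 23084

23084


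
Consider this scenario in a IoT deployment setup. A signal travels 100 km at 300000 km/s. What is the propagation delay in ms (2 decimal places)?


Given: distance = 100 km, speed = 300000 km/s
Delay = distance / speed = 100 / 300000 seconds
Delay in ms = 100 * 1000 / 300000
Delay = 0.3333 ms
Rounded to 2 dp = 0.33 ms

0.33


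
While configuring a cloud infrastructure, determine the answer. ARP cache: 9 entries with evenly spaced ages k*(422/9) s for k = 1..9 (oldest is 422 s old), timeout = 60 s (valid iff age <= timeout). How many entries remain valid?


Ages are k * 422/9 s for k = 1..9 (spacing = 46.8889 s).
Entry k is valid iff k * 422/9 <= 60 iff k <= 9 * 60 / 422 = 1.2796
n_valid = floor(1.2796) = 1
(n_stale = 9 - 1 = 8)

1


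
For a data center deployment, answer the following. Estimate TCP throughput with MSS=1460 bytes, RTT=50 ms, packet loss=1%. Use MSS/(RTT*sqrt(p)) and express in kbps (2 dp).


Given: MSS = 1460 bytes, RTT = 50 ms, loss = 1%
RTT in seconds = 50 / 1000 = 0.05
Loss rate = 1% = 0.01
sqrt(loss) = sqrt(0.01) = 0.1
Throughput (bytes/s) = 1460 / (0.05 * 0.1) = 292000.0000
Throughput (kbps) = 292000.0000 * 8 / 1000 = 2336.000000 -> 2336.00 kbps (2 dp)

2336.00


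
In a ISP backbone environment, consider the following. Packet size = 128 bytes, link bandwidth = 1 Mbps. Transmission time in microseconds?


Given: packet = 128 bytes, bandwidth = 1 Mbps
Packet in bits = 128 * 8 = 1024 bits
Bandwidth = 1 * 10^6 = 1000000 bps
Time = 1024 / 1000000 seconds
Time in us = 1024 * 10^6 / 1000000 = 1024

1024


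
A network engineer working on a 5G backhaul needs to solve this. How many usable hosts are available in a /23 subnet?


Given: subnet mask /23
Host bits = 32 - 23 = 9
Total addresses = 2^9 = 512
Usable hosts = 512 - 2 (network + broadcast) = 510

510


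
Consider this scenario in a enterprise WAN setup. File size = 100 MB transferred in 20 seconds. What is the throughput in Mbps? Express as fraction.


Given: file = 100 MB, time = 20 s
File in Mb = 100 * 8 = 800 Mb
Throughput = 800 / 20 Mbps
Throughput = 40 Mbps

40


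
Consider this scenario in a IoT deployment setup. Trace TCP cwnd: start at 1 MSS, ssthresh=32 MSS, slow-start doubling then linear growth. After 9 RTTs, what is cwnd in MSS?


RTT 0: cwnd = 1 MSS (initial)
RTT 1: cwnd = 2 MSS (slow start, doubled)
RTT 2: cwnd = 4 MSS (slow start, doubled)
RTT 3: cwnd = 8 MSS (slow start, doubled)
RTT 4: cwnd = 16 MSS (slow start, doubled)
RTT 5: cwnd = 32 MSS (slow start, doubled)
RTT 6: cwnd = 33 MSS (congestion avoidance, +1)
RTT 7: cwnd = 34 MSS (congestion avoidance, +1)
RTT 8: cwnd = 35 MSS (congestion avoidance, +1)
RTT 9: cwnd = 36 MSS (congestion avoidance, +1)

36


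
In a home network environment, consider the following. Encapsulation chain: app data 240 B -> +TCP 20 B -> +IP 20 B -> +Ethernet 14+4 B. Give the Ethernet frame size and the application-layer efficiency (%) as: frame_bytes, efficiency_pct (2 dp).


TCP segment = 240 + 20 = 260 B
IP packet = 260 + 20 = 280 B
Ethernet frame = 280 + 14 + 4 = 298 B
Efficiency = app / frame = 240 / 298 = 0.805369 = 80.5369% -> 80.54% (2 dp)

298, 80.54
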